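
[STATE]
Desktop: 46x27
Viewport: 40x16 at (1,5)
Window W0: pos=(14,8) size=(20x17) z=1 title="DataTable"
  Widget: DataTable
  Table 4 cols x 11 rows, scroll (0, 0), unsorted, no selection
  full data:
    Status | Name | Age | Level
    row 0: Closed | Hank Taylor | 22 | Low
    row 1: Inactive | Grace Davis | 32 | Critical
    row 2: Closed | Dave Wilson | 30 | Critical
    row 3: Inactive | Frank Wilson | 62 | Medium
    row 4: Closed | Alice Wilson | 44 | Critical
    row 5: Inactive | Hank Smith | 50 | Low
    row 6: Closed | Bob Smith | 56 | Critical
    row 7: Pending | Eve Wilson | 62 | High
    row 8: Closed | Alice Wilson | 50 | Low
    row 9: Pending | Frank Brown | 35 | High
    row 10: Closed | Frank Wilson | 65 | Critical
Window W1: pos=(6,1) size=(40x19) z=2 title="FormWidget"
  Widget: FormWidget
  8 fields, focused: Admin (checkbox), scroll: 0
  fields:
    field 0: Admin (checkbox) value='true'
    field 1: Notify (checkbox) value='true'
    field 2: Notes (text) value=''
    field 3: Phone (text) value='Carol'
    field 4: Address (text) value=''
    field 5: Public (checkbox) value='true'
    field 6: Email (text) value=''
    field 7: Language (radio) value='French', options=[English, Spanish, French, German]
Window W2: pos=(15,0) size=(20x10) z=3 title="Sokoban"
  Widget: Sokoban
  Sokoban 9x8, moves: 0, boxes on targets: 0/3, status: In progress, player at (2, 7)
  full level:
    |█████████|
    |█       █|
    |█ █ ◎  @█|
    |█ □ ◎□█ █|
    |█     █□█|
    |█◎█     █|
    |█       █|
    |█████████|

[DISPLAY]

     ┃  Notify┃█ █ ◎  @█         ┃      
     ┃  Notes:┃█ □ ◎□█ █         ┃      
     ┃  Phone:┃█     █□█         ┃      
     ┃  Addres┃█◎█     █         ┃      
     ┃  Public┗━━━━━━━━━━━━━━━━━━┛      
     ┃  Email:      [                   
     ┃  Language:   ( ) English  ( ) Spa
     ┃                                  
     ┃                                  
     ┃                                  
     ┃                                  
     ┃                                  
     ┃                                  
     ┃                                  
     ┗━━━━━━━━━━━━━━━━━━━━━━━━━━━━━━━━━━
             ┃Pending │Eve Wilso┃       


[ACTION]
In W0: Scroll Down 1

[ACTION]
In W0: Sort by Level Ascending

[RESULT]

     ┃  Notify┃█ █ ◎  @█         ┃      
     ┃  Notes:┃█ □ ◎□█ █         ┃      
     ┃  Phone:┃█     █□█         ┃      
     ┃  Addres┃█◎█     █         ┃      
     ┃  Public┗━━━━━━━━━━━━━━━━━━┛      
     ┃  Email:      [                   
     ┃  Language:   ( ) English  ( ) Spa
     ┃                                  
     ┃                                  
     ┃                                  
     ┃                                  
     ┃                                  
     ┃                                  
     ┃                                  
     ┗━━━━━━━━━━━━━━━━━━━━━━━━━━━━━━━━━━
             ┃Closed  │Hank Tayl┃       


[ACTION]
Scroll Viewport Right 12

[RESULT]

┃  Notify┃█ █ ◎  @█         ┃          ┃
┃  Notes:┃█ □ ◎□█ █         ┃         ]┃
┃  Phone:┃█     █□█         ┃         ]┃
┃  Addres┃█◎█     █         ┃         ]┃
┃  Public┗━━━━━━━━━━━━━━━━━━┛          ┃
┃  Email:      [                      ]┃
┃  Language:   ( ) English  ( ) Spanish┃
┃                                      ┃
┃                                      ┃
┃                                      ┃
┃                                      ┃
┃                                      ┃
┃                                      ┃
┃                                      ┃
┗━━━━━━━━━━━━━━━━━━━━━━━━━━━━━━━━━━━━━━┛
        ┃Closed  │Hank Tayl┃            


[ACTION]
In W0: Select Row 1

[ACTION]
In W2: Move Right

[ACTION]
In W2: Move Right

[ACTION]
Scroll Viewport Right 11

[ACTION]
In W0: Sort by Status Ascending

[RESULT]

┃  Notify┃█ █ ◎  @█         ┃          ┃
┃  Notes:┃█ □ ◎□█ █         ┃         ]┃
┃  Phone:┃█     █□█         ┃         ]┃
┃  Addres┃█◎█     █         ┃         ]┃
┃  Public┗━━━━━━━━━━━━━━━━━━┛          ┃
┃  Email:      [                      ]┃
┃  Language:   ( ) English  ( ) Spanish┃
┃                                      ┃
┃                                      ┃
┃                                      ┃
┃                                      ┃
┃                                      ┃
┃                                      ┃
┃                                      ┃
┗━━━━━━━━━━━━━━━━━━━━━━━━━━━━━━━━━━━━━━┛
        ┃Inactive│Hank Smit┃            


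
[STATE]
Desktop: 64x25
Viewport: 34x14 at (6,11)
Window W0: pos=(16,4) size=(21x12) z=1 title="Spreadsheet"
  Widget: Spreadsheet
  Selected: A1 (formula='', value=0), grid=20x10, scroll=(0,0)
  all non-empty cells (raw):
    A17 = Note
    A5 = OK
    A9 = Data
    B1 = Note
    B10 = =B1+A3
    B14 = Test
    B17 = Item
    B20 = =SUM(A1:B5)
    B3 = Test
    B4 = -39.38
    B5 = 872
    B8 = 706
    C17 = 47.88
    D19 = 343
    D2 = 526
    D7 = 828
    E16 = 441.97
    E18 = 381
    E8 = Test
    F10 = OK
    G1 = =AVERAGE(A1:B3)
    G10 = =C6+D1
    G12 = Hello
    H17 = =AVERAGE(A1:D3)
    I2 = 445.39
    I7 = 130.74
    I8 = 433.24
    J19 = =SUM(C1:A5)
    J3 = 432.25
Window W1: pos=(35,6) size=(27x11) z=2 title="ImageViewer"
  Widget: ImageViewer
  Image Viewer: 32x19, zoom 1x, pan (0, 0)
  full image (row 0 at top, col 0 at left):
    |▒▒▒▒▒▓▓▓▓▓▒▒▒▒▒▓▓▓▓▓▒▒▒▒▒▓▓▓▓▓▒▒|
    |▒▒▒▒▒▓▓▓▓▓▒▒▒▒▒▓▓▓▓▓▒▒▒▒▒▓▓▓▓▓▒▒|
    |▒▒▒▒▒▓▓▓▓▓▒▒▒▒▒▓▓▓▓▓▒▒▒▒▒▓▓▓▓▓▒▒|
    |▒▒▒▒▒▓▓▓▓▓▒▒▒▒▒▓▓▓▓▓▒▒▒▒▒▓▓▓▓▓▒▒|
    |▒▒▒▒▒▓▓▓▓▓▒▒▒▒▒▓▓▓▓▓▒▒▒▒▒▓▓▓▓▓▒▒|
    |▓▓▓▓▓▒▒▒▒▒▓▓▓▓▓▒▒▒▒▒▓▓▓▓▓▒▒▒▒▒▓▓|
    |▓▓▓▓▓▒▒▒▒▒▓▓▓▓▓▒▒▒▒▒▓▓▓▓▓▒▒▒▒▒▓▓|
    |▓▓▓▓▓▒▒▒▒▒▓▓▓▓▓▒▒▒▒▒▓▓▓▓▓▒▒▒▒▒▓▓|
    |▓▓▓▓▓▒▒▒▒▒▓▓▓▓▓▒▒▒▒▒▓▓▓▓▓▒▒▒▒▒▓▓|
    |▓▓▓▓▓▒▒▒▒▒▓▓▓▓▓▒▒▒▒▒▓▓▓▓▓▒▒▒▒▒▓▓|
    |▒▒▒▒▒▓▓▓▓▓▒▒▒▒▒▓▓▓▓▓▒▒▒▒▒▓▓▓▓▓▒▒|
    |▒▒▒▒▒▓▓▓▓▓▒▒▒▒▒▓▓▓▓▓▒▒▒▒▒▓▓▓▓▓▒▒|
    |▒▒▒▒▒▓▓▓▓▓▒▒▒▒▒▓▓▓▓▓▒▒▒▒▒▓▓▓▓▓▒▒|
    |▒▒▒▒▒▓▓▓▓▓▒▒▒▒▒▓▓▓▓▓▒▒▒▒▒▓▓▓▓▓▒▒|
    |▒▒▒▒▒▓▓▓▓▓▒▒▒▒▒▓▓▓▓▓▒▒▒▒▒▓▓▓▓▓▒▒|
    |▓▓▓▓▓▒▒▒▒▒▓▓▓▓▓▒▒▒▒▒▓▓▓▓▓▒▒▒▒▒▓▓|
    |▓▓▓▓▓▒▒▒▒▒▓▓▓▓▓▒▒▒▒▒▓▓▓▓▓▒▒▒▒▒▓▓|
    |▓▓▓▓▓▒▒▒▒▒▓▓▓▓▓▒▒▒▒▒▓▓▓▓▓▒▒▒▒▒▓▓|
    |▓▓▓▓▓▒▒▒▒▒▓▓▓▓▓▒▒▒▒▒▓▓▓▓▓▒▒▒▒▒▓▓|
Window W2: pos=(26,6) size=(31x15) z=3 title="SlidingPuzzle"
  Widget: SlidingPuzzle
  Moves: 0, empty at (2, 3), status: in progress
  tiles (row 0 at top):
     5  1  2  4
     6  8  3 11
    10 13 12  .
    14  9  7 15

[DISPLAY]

          ┃  2      ┃├────┼────┼──
          ┃  3      ┃│  6 │  8 │  
          ┃  4      ┃├────┼────┼──
          ┃  5 OK   ┃│ 10 │ 13 │ 1
          ┗━━━━━━━━━┃├────┼────┼──
                    ┃│ 14 │  9 │  
                    ┃└────┴────┴──
                    ┃Moves: 0     
                    ┃             
                    ┗━━━━━━━━━━━━━
                                  
                                  
                                  
                                  


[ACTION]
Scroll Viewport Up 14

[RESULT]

                                  
                                  
                                  
                                  
          ┏━━━━━━━━━━━━━━━━━━━┓   
          ┃ Spreadsheet       ┃   
          ┠─────────┏━━━━━━━━━━━━━
          ┃A1:      ┃ SlidingPuzzl
          ┃       A ┠─────────────
          ┃---------┃┌────┬────┬──
          ┃  1      ┃│  5 │  1 │  
          ┃  2      ┃├────┼────┼──
          ┃  3      ┃│  6 │  8 │  
          ┃  4      ┃├────┼────┼──


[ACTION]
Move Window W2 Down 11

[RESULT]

                                  
                                  
                                  
                                  
          ┏━━━━━━━━━━━━━━━━━━━┓   
          ┃ Spreadsheet       ┃   
          ┠──────────────────┏━━━━
          ┃A1:               ┃ Ima
          ┃       A       B  ┠────
          ┃------------------┃▒▒▒▒
          ┃  1      ┏━━━━━━━━━━━━━
          ┃  2      ┃ SlidingPuzzl
          ┃  3      ┠─────────────
          ┃  4      ┃┌────┬────┬──


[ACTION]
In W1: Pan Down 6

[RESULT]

                                  
                                  
                                  
                                  
          ┏━━━━━━━━━━━━━━━━━━━┓   
          ┃ Spreadsheet       ┃   
          ┠──────────────────┏━━━━
          ┃A1:               ┃ Ima
          ┃       A       B  ┠────
          ┃------------------┃▓▓▓▓
          ┃  1      ┏━━━━━━━━━━━━━
          ┃  2      ┃ SlidingPuzzl
          ┃  3      ┠─────────────
          ┃  4      ┃┌────┬────┬──


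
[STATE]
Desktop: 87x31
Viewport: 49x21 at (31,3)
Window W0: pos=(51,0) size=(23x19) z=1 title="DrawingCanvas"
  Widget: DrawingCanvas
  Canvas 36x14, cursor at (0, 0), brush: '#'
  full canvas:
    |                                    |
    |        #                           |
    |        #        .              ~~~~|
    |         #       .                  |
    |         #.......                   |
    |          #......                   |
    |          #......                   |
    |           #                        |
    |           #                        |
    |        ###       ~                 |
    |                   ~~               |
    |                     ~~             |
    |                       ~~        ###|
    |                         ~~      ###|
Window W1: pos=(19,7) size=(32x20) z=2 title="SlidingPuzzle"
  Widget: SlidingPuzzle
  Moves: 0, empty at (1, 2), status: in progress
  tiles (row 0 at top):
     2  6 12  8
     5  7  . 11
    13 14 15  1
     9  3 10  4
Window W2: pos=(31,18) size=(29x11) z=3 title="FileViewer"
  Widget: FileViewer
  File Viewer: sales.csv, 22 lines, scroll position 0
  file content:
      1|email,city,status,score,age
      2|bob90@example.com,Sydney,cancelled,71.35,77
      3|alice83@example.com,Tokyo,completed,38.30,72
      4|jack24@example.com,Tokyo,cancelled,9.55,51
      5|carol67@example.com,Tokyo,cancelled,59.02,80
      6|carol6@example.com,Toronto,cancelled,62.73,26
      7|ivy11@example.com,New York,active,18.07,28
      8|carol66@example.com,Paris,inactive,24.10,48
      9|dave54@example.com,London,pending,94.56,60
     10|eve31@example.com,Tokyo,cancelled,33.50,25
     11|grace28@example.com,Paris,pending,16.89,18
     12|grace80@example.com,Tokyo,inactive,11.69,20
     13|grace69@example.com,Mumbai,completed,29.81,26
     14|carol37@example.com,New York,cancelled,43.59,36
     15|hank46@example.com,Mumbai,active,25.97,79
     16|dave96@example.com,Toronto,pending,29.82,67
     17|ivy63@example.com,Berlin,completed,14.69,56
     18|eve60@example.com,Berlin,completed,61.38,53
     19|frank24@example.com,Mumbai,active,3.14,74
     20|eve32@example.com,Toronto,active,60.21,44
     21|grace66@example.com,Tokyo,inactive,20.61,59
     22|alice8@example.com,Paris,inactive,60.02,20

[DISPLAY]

                    ┃+                    ┃      
                    ┃        #            ┃      
                    ┃        #        .   ┃      
                    ┃         #       .   ┃      
━━━━━━━━━━━━━━━━━━━┓┃         #.......    ┃      
zle                ┃┃          #......    ┃      
───────────────────┨┃          #......    ┃      
────┬────┐         ┃┃           #         ┃      
 12 │  8 │         ┃┃           #         ┃      
────┼────┤         ┃┃        ###       ~  ┃      
    │ 11 │         ┃┃                   ~~┃      
────┼────┤         ┃┃                     ┃      
 15 │  1 │         ┃┃                     ┃      
────┼────┤         ┃┃                     ┃      
 10 │  4 │         ┃┃                     ┃      
┏━━━━━━━━━━━━━━━━━━━━━━━━━━━┓━━━━━━━━━━━━━┛      
┃ FileViewer                ┃                    
┠───────────────────────────┨                    
┃email,city,status,score,ag▲┃                    
┃bob90@example.com,Sydney,c█┃                    
┃alice83@example.com,Tokyo,░┃                    


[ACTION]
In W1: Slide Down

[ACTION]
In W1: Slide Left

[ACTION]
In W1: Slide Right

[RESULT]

                    ┃+                    ┃      
                    ┃        #            ┃      
                    ┃        #        .   ┃      
                    ┃         #       .   ┃      
━━━━━━━━━━━━━━━━━━━┓┃         #.......    ┃      
zle                ┃┃          #......    ┃      
───────────────────┨┃          #......    ┃      
────┬────┐         ┃┃           #         ┃      
    │  8 │         ┃┃           #         ┃      
────┼────┤         ┃┃        ###       ~  ┃      
 12 │ 11 │         ┃┃                   ~~┃      
────┼────┤         ┃┃                     ┃      
 15 │  1 │         ┃┃                     ┃      
────┼────┤         ┃┃                     ┃      
 10 │  4 │         ┃┃                     ┃      
┏━━━━━━━━━━━━━━━━━━━━━━━━━━━┓━━━━━━━━━━━━━┛      
┃ FileViewer                ┃                    
┠───────────────────────────┨                    
┃email,city,status,score,ag▲┃                    
┃bob90@example.com,Sydney,c█┃                    
┃alice83@example.com,Tokyo,░┃                    


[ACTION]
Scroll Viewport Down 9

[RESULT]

────┬────┐         ┃┃           #         ┃      
    │  8 │         ┃┃           #         ┃      
────┼────┤         ┃┃        ###       ~  ┃      
 12 │ 11 │         ┃┃                   ~~┃      
────┼────┤         ┃┃                     ┃      
 15 │  1 │         ┃┃                     ┃      
────┼────┤         ┃┃                     ┃      
 10 │  4 │         ┃┃                     ┃      
┏━━━━━━━━━━━━━━━━━━━━━━━━━━━┓━━━━━━━━━━━━━┛      
┃ FileViewer                ┃                    
┠───────────────────────────┨                    
┃email,city,status,score,ag▲┃                    
┃bob90@example.com,Sydney,c█┃                    
┃alice83@example.com,Tokyo,░┃                    
┃jack24@example.com,Tokyo,c░┃                    
┃carol67@example.com,Tokyo,░┃                    
┃carol6@example.com,Toronto░┃                    
┃ivy11@example.com,New York▼┃                    
┗━━━━━━━━━━━━━━━━━━━━━━━━━━━┛                    
                                                 
                                                 


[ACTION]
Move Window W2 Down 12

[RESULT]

────┬────┐         ┃┃           #         ┃      
    │  8 │         ┃┃           #         ┃      
────┼────┤         ┃┃        ###       ~  ┃      
 12 │ 11 │         ┃┃                   ~~┃      
────┼────┤         ┃┃                     ┃      
 15 │  1 │         ┃┃                     ┃      
────┼────┤         ┃┃                     ┃      
 10 │  4 │         ┃┃                     ┃      
────┴────┘         ┃┗━━━━━━━━━━━━━━━━━━━━━┛      
                   ┃                             
┏━━━━━━━━━━━━━━━━━━━━━━━━━━━┓                    
┃ FileViewer                ┃                    
┠───────────────────────────┨                    
┃email,city,status,score,ag▲┃                    
┃bob90@example.com,Sydney,c█┃                    
┃alice83@example.com,Tokyo,░┃                    
┃jack24@example.com,Tokyo,c░┃                    
┃carol67@example.com,Tokyo,░┃                    
┃carol6@example.com,Toronto░┃                    
┃ivy11@example.com,New York▼┃                    
┗━━━━━━━━━━━━━━━━━━━━━━━━━━━┛                    


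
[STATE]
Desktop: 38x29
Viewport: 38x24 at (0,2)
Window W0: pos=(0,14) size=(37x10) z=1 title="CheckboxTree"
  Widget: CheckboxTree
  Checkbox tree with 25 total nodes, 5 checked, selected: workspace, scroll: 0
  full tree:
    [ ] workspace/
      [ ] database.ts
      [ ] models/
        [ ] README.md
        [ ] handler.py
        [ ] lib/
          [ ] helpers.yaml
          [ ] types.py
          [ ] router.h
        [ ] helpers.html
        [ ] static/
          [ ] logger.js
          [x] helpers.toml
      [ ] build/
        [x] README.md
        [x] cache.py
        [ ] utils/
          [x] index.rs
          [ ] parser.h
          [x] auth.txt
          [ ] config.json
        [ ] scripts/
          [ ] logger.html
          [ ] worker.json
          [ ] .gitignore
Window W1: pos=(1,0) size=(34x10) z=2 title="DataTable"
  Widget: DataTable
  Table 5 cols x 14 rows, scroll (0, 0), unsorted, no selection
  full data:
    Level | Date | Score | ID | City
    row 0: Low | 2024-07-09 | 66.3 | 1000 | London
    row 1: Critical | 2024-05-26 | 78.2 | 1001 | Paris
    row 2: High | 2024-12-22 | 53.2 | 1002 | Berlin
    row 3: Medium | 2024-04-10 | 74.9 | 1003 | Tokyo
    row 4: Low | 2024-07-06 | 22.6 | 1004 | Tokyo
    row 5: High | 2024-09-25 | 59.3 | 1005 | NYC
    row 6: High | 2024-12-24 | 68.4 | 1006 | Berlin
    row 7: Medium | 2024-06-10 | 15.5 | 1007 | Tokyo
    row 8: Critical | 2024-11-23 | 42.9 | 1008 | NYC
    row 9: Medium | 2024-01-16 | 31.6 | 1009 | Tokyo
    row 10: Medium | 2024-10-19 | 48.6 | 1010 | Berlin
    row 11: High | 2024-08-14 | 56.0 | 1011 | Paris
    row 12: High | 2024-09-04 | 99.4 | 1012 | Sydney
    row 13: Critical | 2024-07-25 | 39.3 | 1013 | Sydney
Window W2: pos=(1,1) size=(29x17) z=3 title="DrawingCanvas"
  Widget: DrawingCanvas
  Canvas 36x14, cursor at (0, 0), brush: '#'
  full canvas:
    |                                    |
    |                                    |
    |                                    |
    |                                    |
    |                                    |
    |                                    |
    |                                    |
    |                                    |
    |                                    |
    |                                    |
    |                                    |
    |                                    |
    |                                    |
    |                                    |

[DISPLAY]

 ┃ DrawingCanvas             ┃────┨   
 ┠───────────────────────────┨  │C┃   
 ┃+                          ┃──┼─┃   
 ┃                           ┃00│L┃   
 ┃                           ┃01│P┃   
 ┃                           ┃02│B┃   
 ┃                           ┃03│T┃   
 ┃                           ┃━━━━┛   
 ┃                           ┃        
 ┃                           ┃        
 ┃                           ┃        
 ┃                           ┃        
┏┃                           ┃━━━━━━┓ 
┃┃                           ┃      ┃ 
┠┃                           ┃──────┨ 
┃┗━━━━━━━━━━━━━━━━━━━━━━━━━━━┛      ┃ 
┃   [ ] database.ts                 ┃ 
┃   [-] models/                     ┃ 
┃     [ ] README.md                 ┃ 
┃     [ ] handler.py                ┃ 
┃     [ ] lib/                      ┃ 
┗━━━━━━━━━━━━━━━━━━━━━━━━━━━━━━━━━━━┛ 
                                      
                                      


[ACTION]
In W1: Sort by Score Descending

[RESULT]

 ┃ DrawingCanvas             ┃────┨   
 ┠───────────────────────────┨  │C┃   
 ┃+                          ┃──┼─┃   
 ┃                           ┃12│S┃   
 ┃                           ┃01│P┃   
 ┃                           ┃03│T┃   
 ┃                           ┃06│B┃   
 ┃                           ┃━━━━┛   
 ┃                           ┃        
 ┃                           ┃        
 ┃                           ┃        
 ┃                           ┃        
┏┃                           ┃━━━━━━┓ 
┃┃                           ┃      ┃ 
┠┃                           ┃──────┨ 
┃┗━━━━━━━━━━━━━━━━━━━━━━━━━━━┛      ┃ 
┃   [ ] database.ts                 ┃ 
┃   [-] models/                     ┃ 
┃     [ ] README.md                 ┃ 
┃     [ ] handler.py                ┃ 
┃     [ ] lib/                      ┃ 
┗━━━━━━━━━━━━━━━━━━━━━━━━━━━━━━━━━━━┛ 
                                      
                                      


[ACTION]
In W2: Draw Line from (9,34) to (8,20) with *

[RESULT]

 ┃ DrawingCanvas             ┃────┨   
 ┠───────────────────────────┨  │C┃   
 ┃+                          ┃──┼─┃   
 ┃                           ┃12│S┃   
 ┃                           ┃01│P┃   
 ┃                           ┃03│T┃   
 ┃                           ┃06│B┃   
 ┃                           ┃━━━━┛   
 ┃                           ┃        
 ┃                           ┃        
 ┃                    *******┃        
 ┃                           ┃        
┏┃                           ┃━━━━━━┓ 
┃┃                           ┃      ┃ 
┠┃                           ┃──────┨ 
┃┗━━━━━━━━━━━━━━━━━━━━━━━━━━━┛      ┃ 
┃   [ ] database.ts                 ┃ 
┃   [-] models/                     ┃ 
┃     [ ] README.md                 ┃ 
┃     [ ] handler.py                ┃ 
┃     [ ] lib/                      ┃ 
┗━━━━━━━━━━━━━━━━━━━━━━━━━━━━━━━━━━━┛ 
                                      
                                      


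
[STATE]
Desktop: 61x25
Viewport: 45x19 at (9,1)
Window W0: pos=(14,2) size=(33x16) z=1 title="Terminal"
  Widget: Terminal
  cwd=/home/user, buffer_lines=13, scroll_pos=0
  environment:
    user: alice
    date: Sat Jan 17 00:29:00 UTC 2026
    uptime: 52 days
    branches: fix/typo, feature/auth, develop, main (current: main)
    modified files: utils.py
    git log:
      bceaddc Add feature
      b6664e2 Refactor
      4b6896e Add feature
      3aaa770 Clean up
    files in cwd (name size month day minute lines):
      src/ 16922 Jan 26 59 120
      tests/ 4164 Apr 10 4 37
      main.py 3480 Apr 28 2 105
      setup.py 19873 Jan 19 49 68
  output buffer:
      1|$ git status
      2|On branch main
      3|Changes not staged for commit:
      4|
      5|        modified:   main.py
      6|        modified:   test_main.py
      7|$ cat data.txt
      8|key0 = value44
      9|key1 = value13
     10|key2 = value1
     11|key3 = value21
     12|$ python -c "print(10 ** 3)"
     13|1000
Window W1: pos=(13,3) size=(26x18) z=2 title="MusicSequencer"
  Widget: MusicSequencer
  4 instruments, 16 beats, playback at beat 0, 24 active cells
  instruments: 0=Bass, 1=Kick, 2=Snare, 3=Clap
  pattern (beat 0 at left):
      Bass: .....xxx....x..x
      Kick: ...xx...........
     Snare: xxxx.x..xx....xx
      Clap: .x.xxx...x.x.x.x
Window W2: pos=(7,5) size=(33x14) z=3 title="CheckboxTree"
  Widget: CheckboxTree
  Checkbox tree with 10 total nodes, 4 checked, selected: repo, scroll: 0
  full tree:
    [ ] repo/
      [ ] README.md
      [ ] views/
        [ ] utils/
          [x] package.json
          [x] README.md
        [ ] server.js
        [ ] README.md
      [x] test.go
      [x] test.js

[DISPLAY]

                                             
     ┏━━━━━━━━━━━━━━━━━━━━━━━━━━━━━━━┓       
    ┏━━━━━━━━━━━━━━━━━━━━━━━━┓       ┃       
    ┃ MusicSequencer         ┃───────┨       
━━━━━━━━━━━━━━━━━━━━━━━━━━━━━━┓      ┃       
CheckboxTree                  ┃      ┃       
──────────────────────────────┨mmit: ┃       
[-] repo/                     ┃      ┃       
  [ ] README.md               ┃py    ┃       
  [-] views/                  ┃main.p┃       
    [x] utils/                ┃      ┃       
      [x] package.json        ┃      ┃       
      [x] README.md           ┃      ┃       
    [ ] server.js             ┃      ┃       
    [ ] README.md             ┃      ┃       
  [x] test.go                 ┃3)"   ┃       
  [x] test.js                 ┃━━━━━━┛       
━━━━━━━━━━━━━━━━━━━━━━━━━━━━━━┛              
    ┃                        ┃               


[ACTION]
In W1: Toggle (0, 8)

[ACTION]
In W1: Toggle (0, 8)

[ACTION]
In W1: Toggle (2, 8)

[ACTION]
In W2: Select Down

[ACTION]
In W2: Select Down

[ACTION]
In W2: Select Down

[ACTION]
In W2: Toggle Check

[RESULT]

                                             
     ┏━━━━━━━━━━━━━━━━━━━━━━━━━━━━━━━┓       
    ┏━━━━━━━━━━━━━━━━━━━━━━━━┓       ┃       
    ┃ MusicSequencer         ┃───────┨       
━━━━━━━━━━━━━━━━━━━━━━━━━━━━━━┓      ┃       
CheckboxTree                  ┃      ┃       
──────────────────────────────┨mmit: ┃       
[-] repo/                     ┃      ┃       
  [ ] README.md               ┃py    ┃       
  [ ] views/                  ┃main.p┃       
    [ ] utils/                ┃      ┃       
      [ ] package.json        ┃      ┃       
      [ ] README.md           ┃      ┃       
    [ ] server.js             ┃      ┃       
    [ ] README.md             ┃      ┃       
  [x] test.go                 ┃3)"   ┃       
  [x] test.js                 ┃━━━━━━┛       
━━━━━━━━━━━━━━━━━━━━━━━━━━━━━━┛              
    ┃                        ┃               


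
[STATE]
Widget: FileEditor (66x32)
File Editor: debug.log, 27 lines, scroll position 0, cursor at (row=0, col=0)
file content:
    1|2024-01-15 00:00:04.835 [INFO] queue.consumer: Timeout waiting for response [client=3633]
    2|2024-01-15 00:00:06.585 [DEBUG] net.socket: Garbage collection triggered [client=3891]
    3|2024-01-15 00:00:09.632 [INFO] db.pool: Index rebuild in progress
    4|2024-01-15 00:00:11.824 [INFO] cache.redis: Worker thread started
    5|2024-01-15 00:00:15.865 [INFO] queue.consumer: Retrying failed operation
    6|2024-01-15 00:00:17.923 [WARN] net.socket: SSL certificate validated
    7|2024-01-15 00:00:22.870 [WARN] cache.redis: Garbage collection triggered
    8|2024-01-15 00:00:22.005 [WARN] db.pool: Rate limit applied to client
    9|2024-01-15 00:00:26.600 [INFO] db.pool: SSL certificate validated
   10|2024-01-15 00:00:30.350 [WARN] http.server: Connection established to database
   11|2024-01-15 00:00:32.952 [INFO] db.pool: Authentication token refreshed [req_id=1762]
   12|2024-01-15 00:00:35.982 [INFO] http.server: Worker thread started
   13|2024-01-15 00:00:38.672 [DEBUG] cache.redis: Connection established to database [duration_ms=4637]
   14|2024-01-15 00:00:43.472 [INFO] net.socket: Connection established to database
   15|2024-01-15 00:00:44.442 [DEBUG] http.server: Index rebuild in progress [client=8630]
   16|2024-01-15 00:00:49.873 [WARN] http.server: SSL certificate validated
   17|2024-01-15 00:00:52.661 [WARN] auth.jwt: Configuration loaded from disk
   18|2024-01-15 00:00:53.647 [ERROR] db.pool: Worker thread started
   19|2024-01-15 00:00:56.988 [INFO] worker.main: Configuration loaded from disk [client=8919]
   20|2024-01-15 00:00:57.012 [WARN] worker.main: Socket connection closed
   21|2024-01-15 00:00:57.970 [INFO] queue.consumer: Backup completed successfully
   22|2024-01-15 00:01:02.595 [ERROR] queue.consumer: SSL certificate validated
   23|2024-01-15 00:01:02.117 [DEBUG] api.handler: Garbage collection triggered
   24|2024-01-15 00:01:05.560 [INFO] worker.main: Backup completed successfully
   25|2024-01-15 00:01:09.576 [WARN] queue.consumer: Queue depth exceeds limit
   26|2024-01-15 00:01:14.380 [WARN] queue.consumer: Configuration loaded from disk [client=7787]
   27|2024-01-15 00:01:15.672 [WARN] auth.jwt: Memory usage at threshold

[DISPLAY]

█024-01-15 00:00:04.835 [INFO] queue.consumer: Timeout waiting fo▲
2024-01-15 00:00:06.585 [DEBUG] net.socket: Garbage collection tr█
2024-01-15 00:00:09.632 [INFO] db.pool: Index rebuild in progress░
2024-01-15 00:00:11.824 [INFO] cache.redis: Worker thread started░
2024-01-15 00:00:15.865 [INFO] queue.consumer: Retrying failed op░
2024-01-15 00:00:17.923 [WARN] net.socket: SSL certificate valida░
2024-01-15 00:00:22.870 [WARN] cache.redis: Garbage collection tr░
2024-01-15 00:00:22.005 [WARN] db.pool: Rate limit applied to cli░
2024-01-15 00:00:26.600 [INFO] db.pool: SSL certificate validated░
2024-01-15 00:00:30.350 [WARN] http.server: Connection establishe░
2024-01-15 00:00:32.952 [INFO] db.pool: Authentication token refr░
2024-01-15 00:00:35.982 [INFO] http.server: Worker thread started░
2024-01-15 00:00:38.672 [DEBUG] cache.redis: Connection establish░
2024-01-15 00:00:43.472 [INFO] net.socket: Connection established░
2024-01-15 00:00:44.442 [DEBUG] http.server: Index rebuild in pro░
2024-01-15 00:00:49.873 [WARN] http.server: SSL certificate valid░
2024-01-15 00:00:52.661 [WARN] auth.jwt: Configuration loaded fro░
2024-01-15 00:00:53.647 [ERROR] db.pool: Worker thread started   ░
2024-01-15 00:00:56.988 [INFO] worker.main: Configuration loaded ░
2024-01-15 00:00:57.012 [WARN] worker.main: Socket connection clo░
2024-01-15 00:00:57.970 [INFO] queue.consumer: Backup completed s░
2024-01-15 00:01:02.595 [ERROR] queue.consumer: SSL certificate v░
2024-01-15 00:01:02.117 [DEBUG] api.handler: Garbage collection t░
2024-01-15 00:01:05.560 [INFO] worker.main: Backup completed succ░
2024-01-15 00:01:09.576 [WARN] queue.consumer: Queue depth exceed░
2024-01-15 00:01:14.380 [WARN] queue.consumer: Configuration load░
2024-01-15 00:01:15.672 [WARN] auth.jwt: Memory usage at threshol░
                                                                 ░
                                                                 ░
                                                                 ░
                                                                 ░
                                                                 ▼


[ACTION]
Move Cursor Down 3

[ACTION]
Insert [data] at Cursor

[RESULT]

2024-01-15 00:00:04.835 [INFO] queue.consumer: Timeout waiting fo▲
2024-01-15 00:00:06.585 [DEBUG] net.socket: Garbage collection tr█
2024-01-15 00:00:09.632 [INFO] db.pool: Index rebuild in progress░
data█024-01-15 00:00:11.824 [INFO] cache.redis: Worker thread sta░
2024-01-15 00:00:15.865 [INFO] queue.consumer: Retrying failed op░
2024-01-15 00:00:17.923 [WARN] net.socket: SSL certificate valida░
2024-01-15 00:00:22.870 [WARN] cache.redis: Garbage collection tr░
2024-01-15 00:00:22.005 [WARN] db.pool: Rate limit applied to cli░
2024-01-15 00:00:26.600 [INFO] db.pool: SSL certificate validated░
2024-01-15 00:00:30.350 [WARN] http.server: Connection establishe░
2024-01-15 00:00:32.952 [INFO] db.pool: Authentication token refr░
2024-01-15 00:00:35.982 [INFO] http.server: Worker thread started░
2024-01-15 00:00:38.672 [DEBUG] cache.redis: Connection establish░
2024-01-15 00:00:43.472 [INFO] net.socket: Connection established░
2024-01-15 00:00:44.442 [DEBUG] http.server: Index rebuild in pro░
2024-01-15 00:00:49.873 [WARN] http.server: SSL certificate valid░
2024-01-15 00:00:52.661 [WARN] auth.jwt: Configuration loaded fro░
2024-01-15 00:00:53.647 [ERROR] db.pool: Worker thread started   ░
2024-01-15 00:00:56.988 [INFO] worker.main: Configuration loaded ░
2024-01-15 00:00:57.012 [WARN] worker.main: Socket connection clo░
2024-01-15 00:00:57.970 [INFO] queue.consumer: Backup completed s░
2024-01-15 00:01:02.595 [ERROR] queue.consumer: SSL certificate v░
2024-01-15 00:01:02.117 [DEBUG] api.handler: Garbage collection t░
2024-01-15 00:01:05.560 [INFO] worker.main: Backup completed succ░
2024-01-15 00:01:09.576 [WARN] queue.consumer: Queue depth exceed░
2024-01-15 00:01:14.380 [WARN] queue.consumer: Configuration load░
2024-01-15 00:01:15.672 [WARN] auth.jwt: Memory usage at threshol░
                                                                 ░
                                                                 ░
                                                                 ░
                                                                 ░
                                                                 ▼


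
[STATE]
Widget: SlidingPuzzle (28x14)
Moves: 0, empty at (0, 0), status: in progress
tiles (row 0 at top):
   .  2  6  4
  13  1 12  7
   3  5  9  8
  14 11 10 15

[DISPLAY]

┌────┬────┬────┬────┐       
│    │  2 │  6 │  4 │       
├────┼────┼────┼────┤       
│ 13 │  1 │ 12 │  7 │       
├────┼────┼────┼────┤       
│  3 │  5 │  9 │  8 │       
├────┼────┼────┼────┤       
│ 14 │ 11 │ 10 │ 15 │       
└────┴────┴────┴────┘       
Moves: 0                    
                            
                            
                            
                            


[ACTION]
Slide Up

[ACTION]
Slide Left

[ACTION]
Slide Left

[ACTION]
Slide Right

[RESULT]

┌────┬────┬────┬────┐       
│ 13 │  2 │  6 │  4 │       
├────┼────┼────┼────┤       
│  1 │    │ 12 │  7 │       
├────┼────┼────┼────┤       
│  3 │  5 │  9 │  8 │       
├────┼────┼────┼────┤       
│ 14 │ 11 │ 10 │ 15 │       
└────┴────┴────┴────┘       
Moves: 4                    
                            
                            
                            
                            


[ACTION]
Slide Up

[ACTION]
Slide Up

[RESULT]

┌────┬────┬────┬────┐       
│ 13 │  2 │  6 │  4 │       
├────┼────┼────┼────┤       
│  1 │  5 │ 12 │  7 │       
├────┼────┼────┼────┤       
│  3 │ 11 │  9 │  8 │       
├────┼────┼────┼────┤       
│ 14 │    │ 10 │ 15 │       
└────┴────┴────┴────┘       
Moves: 6                    
                            
                            
                            
                            


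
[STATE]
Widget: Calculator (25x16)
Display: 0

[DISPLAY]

                        0
┌───┬───┬───┬───┐        
│ 7 │ 8 │ 9 │ ÷ │        
├───┼───┼───┼───┤        
│ 4 │ 5 │ 6 │ × │        
├───┼───┼───┼───┤        
│ 1 │ 2 │ 3 │ - │        
├───┼───┼───┼───┤        
│ 0 │ . │ = │ + │        
├───┼───┼───┼───┤        
│ C │ MC│ MR│ M+│        
└───┴───┴───┴───┘        
                         
                         
                         
                         


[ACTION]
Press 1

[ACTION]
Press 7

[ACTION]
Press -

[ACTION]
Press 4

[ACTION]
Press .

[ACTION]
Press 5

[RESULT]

                      4.5
┌───┬───┬───┬───┐        
│ 7 │ 8 │ 9 │ ÷ │        
├───┼───┼───┼───┤        
│ 4 │ 5 │ 6 │ × │        
├───┼───┼───┼───┤        
│ 1 │ 2 │ 3 │ - │        
├───┼───┼───┼───┤        
│ 0 │ . │ = │ + │        
├───┼───┼───┼───┤        
│ C │ MC│ MR│ M+│        
└───┴───┴───┴───┘        
                         
                         
                         
                         
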